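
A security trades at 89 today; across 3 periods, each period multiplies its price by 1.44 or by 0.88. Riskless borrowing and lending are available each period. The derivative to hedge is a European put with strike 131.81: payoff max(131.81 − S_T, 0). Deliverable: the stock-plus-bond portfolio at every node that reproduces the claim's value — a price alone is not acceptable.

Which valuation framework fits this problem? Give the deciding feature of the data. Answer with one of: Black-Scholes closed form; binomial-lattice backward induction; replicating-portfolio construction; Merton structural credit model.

framework: replicating-portfolio construction

Key observation: what is demanded is not a single number but the (Δ, B) position at each node of the 1.44/0.88 tree starting at 89; constructing those positions is the replicating-portfolio method.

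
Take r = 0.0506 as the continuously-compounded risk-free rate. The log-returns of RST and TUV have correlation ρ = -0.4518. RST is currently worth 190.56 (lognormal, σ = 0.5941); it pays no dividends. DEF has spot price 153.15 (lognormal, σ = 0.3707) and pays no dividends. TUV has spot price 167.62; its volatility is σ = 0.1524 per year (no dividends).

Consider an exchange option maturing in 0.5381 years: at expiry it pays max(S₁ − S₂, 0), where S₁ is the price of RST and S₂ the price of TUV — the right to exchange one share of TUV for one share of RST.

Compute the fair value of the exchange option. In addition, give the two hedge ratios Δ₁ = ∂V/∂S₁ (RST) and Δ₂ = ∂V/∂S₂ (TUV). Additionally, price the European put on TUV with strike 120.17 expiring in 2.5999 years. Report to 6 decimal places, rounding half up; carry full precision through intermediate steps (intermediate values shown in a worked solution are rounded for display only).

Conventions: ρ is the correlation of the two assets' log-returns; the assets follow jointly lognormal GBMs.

σ_eff = √(σ₁² + σ₂² − 2ρσ₁σ₂) = √(0.5941² + 0.1524² − 2·-0.4518·0.5941·0.1524) = 0.676752
d₁ = (ln(S₁/S₂) + (q₂ − q₁ + σ_eff²/2)T) / (σ_eff√T) = (ln(190.56/167.62) + (0.0 − 0.0 + 0.228997)·0.5381) / 0.496433 = 0.506595
d₂ = d₁ − σ_eff√T = 0.506595 − 0.496433 = 0.010161
N(d₁) = 0.693780,  N(d₂) = 0.504054
V = S₁·e^{−q₁T}·N(d₁) − S₂·e^{−q₂T}·N(d₂) = 132.206807 − 84.489494 = 47.717313
Δ₁ = e^{−q₁T}·N(d₁) = 0.693780;  Δ₂ = −e^{−q₂T}·N(d₂) = -0.504054
[vanilla: TUV put K=120.17]
σ√T = 0.1524·√2.5999 = 0.245733
d₁ = (ln(S/K) + (r+σ²/2)T) / (σ√T) = (ln(167.62/120.17) + (0.0506+0.1524²/2)·2.5999) / 0.245733 = (0.332792 + 0.161747) / 0.245733 = 2.012508
d₂ = d₁ − σ√T = 2.012508 − 0.245733 = 1.766775
e^{−rT} = 0.876731
N(−d₁) = 0.022083,  N(−d₂) = 0.038633
price = K·e^{−rT}·N(−d₂) − S·N(−d₁) = 4.070244 − 3.701588 = 0.368656

exchange price = 47.717313
Δ1 = 0.693780
Δ2 = -0.504054
price(TUV put K=120.17) = 0.368656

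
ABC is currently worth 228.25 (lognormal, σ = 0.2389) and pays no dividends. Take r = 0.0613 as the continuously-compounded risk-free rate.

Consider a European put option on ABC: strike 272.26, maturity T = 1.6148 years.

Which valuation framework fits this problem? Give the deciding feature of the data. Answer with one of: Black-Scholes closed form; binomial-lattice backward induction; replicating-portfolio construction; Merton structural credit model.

Key observation: the instrument is a plain European put (strike 272.26) on a lognormal asset; the exact continuous-time formula applies directly.

framework: Black-Scholes closed form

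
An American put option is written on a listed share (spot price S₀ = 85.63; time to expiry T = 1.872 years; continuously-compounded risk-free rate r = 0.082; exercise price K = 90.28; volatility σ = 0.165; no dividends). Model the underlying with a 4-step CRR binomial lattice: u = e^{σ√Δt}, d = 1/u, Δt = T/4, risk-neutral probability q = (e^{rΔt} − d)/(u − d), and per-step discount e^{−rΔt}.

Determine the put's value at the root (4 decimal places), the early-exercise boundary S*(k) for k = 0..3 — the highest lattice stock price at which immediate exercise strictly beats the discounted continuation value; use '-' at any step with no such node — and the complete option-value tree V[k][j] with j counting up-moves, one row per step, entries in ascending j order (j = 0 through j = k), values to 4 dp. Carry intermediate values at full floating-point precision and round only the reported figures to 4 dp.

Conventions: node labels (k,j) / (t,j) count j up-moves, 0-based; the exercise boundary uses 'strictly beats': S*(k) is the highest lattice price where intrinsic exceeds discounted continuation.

price = 6.1333
boundary = - 76.4899 68.3254 76.4899
tree:
6.1333
13.7901 2.2864
21.9546 5.7011 0.5435
29.2477 13.7901 1.5898 0.0000
35.7623 21.9546 4.6500 0.0000 0.0000

params: Δt=0.46800 u=1.11949 d=0.89326 q=0.64474 e^(-rΔt)=0.96235
t_4 payoffs: 35.7623 21.9546 4.6500 0.0000 0.0000
t_3: node(3,0) S=61.0323 payoff=29.2477 vs cont=25.8487 → 29.2477 [stop]  node(3,1) S=76.4899 payoff=13.7901 vs cont=10.3912 → 13.7901 [stop]  node(3,2) S=95.8623 payoff=0.0000 vs cont=1.5898 → 1.5898 [wait]  node(3,3) S=120.1412 payoff=0.0000 vs cont=0.0000 → 0.0000 [wait]  ⇒ S*(3)=76.4899
t_2: node(2,0) S=68.3254 payoff=21.9546 vs cont=18.5557 → 21.9546 [stop]  node(2,1) S=85.6300 payoff=4.6500 vs cont=5.7011 → 5.7011 [wait]  node(2,2) S=107.3174 payoff=0.0000 vs cont=0.5435 → 0.5435 [wait]  ⇒ S*(2)=68.3254
t_1: node(1,0) S=76.4899 payoff=13.7901 vs cont=11.0433 → 13.7901 [stop]  node(1,1) S=95.8623 payoff=0.0000 vs cont=2.2864 → 2.2864 [wait]  ⇒ S*(1)=76.4899
t_0: node(0,0) S=85.6300 payoff=4.6500 vs cont=6.1333 → 6.1333 [wait]  ⇒ S*(0)=-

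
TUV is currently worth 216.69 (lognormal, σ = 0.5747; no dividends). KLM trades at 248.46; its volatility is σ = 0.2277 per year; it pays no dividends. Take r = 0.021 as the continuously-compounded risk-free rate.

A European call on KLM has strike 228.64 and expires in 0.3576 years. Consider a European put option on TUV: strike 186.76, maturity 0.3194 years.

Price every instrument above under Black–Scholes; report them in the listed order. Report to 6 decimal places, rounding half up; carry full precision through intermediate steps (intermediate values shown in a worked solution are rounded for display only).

price(KLM call K=228.64) = 26.418280
price(TUV put K=186.76) = 13.233721

[KLM call K=228.64]
σ√T = 0.2277·√0.3576 = 0.136164
d₁ = (ln(S/K) + (r+σ²/2)T) / (σ√T) = (ln(248.46/228.64) + (0.021+0.2277²/2)·0.3576) / 0.136164 = (0.083133 + 0.016780) / 0.136164 = 0.733771
d₂ = d₁ − σ√T = 0.733771 − 0.136164 = 0.597607
e^{−rT} = 0.992519
N(d₁) = 0.768456,  N(d₂) = 0.724949
price = S·N(d₁) − K·e^{−rT}·N(d₂) = 190.930523 − 164.512243 = 26.418280
[TUV put K=186.76]
σ√T = 0.5747·√0.3194 = 0.324794
d₁ = (ln(S/K) + (r+σ²/2)T) / (σ√T) = (ln(216.69/186.76) + (0.021+0.5747²/2)·0.3194) / 0.324794 = (0.148643 + 0.059453) / 0.324794 = 0.640702
d₂ = d₁ − σ√T = 0.640702 − 0.324794 = 0.315908
e^{−rT} = 0.993315
N(−d₁) = 0.260858,  N(−d₂) = 0.376036
price = K·e^{−rT}·N(−d₂) − S·N(−d₁) = 69.759066 − 56.525345 = 13.233721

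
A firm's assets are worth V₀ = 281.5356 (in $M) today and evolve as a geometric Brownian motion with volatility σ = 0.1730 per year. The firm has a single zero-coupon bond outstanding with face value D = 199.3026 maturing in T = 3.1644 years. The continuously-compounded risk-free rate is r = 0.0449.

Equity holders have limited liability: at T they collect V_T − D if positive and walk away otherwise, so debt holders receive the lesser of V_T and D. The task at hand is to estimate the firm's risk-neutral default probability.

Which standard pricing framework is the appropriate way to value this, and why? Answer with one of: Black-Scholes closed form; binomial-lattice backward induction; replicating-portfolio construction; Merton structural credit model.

Key observation: a levered firm with one bullet debt due at 3.1644 years is the canonical structural-credit setup: equity is a call on the firm's assets struck at the face value.

framework: Merton structural credit model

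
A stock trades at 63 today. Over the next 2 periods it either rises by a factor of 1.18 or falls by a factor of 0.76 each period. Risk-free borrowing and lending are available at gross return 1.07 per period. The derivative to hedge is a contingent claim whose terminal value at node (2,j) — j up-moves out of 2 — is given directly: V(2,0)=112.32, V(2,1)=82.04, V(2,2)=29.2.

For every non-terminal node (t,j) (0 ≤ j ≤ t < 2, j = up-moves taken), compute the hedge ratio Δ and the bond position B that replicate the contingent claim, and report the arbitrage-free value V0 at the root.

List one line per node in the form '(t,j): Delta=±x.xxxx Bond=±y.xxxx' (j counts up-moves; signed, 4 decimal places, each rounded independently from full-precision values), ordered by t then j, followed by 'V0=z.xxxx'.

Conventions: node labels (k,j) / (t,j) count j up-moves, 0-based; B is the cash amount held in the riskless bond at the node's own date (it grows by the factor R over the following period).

(0,0): Delta=-1.6576 Bond=152.7592
(1,0): Delta=-1.5057 Bond=156.1798
(1,1): Delta=-1.6924 Bond=166.0329
V0=48.3279

No-arbitrage ⇒ martingale measure with p* = (R−d)/(u−d) = 0.7381.
At maturity the claim pays: V(2,0)=112.3200, V(2,1)=82.0400, V(2,2)=29.2000
Node (1,0) S=47.8800: V=(p*·82.0400+(1−p*)·112.3200)/1.07=84.0846; Δ=(82.0400−112.3200)/(56.4984−36.3888)=-1.5057; B=V−Δ·S=156.1798
Node (1,1) S=74.3400: V=(p*·29.2000+(1−p*)·82.0400)/1.07=40.2234; Δ=(29.2000−82.0400)/(87.7212−56.4984)=-1.6924; B=V−Δ·S=166.0329
Node (0,0) S=63.0000: V=(p*·40.2234+(1−p*)·84.0846)/1.07=48.3279; Δ=(40.2234−84.0846)/(74.3400−47.8800)=-1.6576; B=V−Δ·S=152.7592
As a check, the time-0 holding Δ(0,0)·S0 + B(0,0) comes to 48.3279 — exactly V0.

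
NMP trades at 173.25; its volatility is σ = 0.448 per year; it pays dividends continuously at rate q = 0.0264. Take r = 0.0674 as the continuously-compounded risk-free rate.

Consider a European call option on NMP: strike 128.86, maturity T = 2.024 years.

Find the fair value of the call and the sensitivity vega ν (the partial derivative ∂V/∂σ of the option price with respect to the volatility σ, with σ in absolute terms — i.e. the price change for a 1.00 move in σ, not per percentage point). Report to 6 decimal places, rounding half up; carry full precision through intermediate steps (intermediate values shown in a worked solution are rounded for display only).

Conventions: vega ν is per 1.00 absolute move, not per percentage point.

σ√T = 0.448·√2.024 = 0.637358
d₁ = (ln(S/K) + (r−q+σ²/2)T) / (σ√T) = (ln(173.25/128.86) + (0.0674−0.0264+0.448²/2)·2.024) / 0.637358 = (0.296009 + 0.286096) / 0.637358 = 0.913311
d₂ = d₁ − σ√T = 0.913311 − 0.637358 = 0.275953
e^{−rT} = 0.872478
e^{−qT} = 0.947969
N(d₁) = 0.819460,  N(d₂) = 0.608708
Call price V = S·e^{−qT}·N(d₁) − K·e^{−rT}·N(d₂) = 134.584574 − 68.435526 = 66.149049
φ(d₁) = (1/√(2π))·e^{−d₁²/2} = 0.262893
ν = S·e^{−qT}·φ(d₁)·√T = 61.426007

price = 66.149049
ν = 61.426007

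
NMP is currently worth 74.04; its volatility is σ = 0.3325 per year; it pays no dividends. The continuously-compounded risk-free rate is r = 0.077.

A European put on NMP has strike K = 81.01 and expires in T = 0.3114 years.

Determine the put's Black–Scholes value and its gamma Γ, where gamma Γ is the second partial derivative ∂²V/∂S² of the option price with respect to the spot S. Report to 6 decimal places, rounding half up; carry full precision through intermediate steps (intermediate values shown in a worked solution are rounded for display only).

price = 8.537752
Γ = 0.028053

σ√T = 0.3325·√0.3114 = 0.185546
d₁ = (ln(S/K) + (r+σ²/2)T) / (σ√T) = (ln(74.04/81.01) + (0.077+0.3325²/2)·0.3114) / 0.185546 = (-0.089967 + 0.041191) / 0.185546 = -0.262877
d₂ = d₁ − σ√T = -0.262877 − 0.185546 = -0.448423
e^{−rT} = 0.976307
N(−d₁) = 0.603677,  N(−d₂) = 0.673076
Put price V = K·e^{−rT}·N(−d₂) − S·N(−d₁) = 53.234021 − 44.696269 = 8.537752
φ(d₁) = (1/√(2π))·e^{−d₁²/2} = 0.385393
Γ = φ(d₁) / (S·σ·√T) = 0.028053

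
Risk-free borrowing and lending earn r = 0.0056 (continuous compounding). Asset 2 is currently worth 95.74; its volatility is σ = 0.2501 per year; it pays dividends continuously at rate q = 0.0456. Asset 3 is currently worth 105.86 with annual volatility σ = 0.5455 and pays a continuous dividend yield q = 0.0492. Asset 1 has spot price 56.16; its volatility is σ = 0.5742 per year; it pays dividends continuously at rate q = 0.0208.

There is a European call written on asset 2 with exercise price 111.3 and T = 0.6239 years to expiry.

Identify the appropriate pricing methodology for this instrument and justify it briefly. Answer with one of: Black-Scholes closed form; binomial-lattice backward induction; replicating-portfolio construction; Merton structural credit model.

framework: Black-Scholes closed form

Key observation: with asset 2 following a GBM at constant σ and r, the European call struck at 111.3 prices in closed form — nothing here needs a stepwise model or a balance sheet.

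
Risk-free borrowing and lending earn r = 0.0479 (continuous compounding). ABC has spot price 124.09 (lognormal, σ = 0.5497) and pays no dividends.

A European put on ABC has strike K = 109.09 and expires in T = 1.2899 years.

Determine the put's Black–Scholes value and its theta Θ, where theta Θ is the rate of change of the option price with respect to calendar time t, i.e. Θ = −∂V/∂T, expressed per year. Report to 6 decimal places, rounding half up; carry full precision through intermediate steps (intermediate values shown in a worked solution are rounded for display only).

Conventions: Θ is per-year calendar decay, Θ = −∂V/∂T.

price = 18.243423
Θ = -7.431226

σ√T = 0.5497·√1.2899 = 0.624315
d₁ = (ln(S/K) + (r+σ²/2)T) / (σ√T) = (ln(124.09/109.09) + (0.0479+0.5497²/2)·1.2899) / 0.624315 = (0.128834 + 0.256671) / 0.624315 = 0.617484
d₂ = d₁ − σ√T = 0.617484 − 0.624315 = -0.006831
e^{−rT} = 0.940084
N(−d₁) = 0.268458,  N(−d₂) = 0.502725
Put price V = K·e^{−rT}·N(−d₂) − S·N(−d₁) = 51.556336 − 33.312913 = 18.243423
φ(d₁) = (1/√(2π))·e^{−d₁²/2} = 0.329697
Θ = −S·φ(d₁)·σ/(2√T) + r·K·e^{−rT}·N(−d₂) = −9.900775 + 2.469548 = -7.431226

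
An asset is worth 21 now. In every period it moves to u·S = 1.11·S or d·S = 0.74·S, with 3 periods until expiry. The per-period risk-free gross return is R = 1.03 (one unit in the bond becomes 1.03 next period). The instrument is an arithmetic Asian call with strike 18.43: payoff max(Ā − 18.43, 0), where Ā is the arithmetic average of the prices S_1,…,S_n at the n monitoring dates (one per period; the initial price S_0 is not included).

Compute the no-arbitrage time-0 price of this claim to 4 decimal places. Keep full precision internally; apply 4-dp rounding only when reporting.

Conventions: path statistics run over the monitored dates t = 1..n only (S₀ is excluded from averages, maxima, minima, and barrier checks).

price = 4.0289

No-arbitrage gives p* = (R−d)/(u−d) = 0.7838: enumerate every path, weight its payoff by its p*-probability, and discount by R^3.
Enumerate all 2^3 = 8 price paths (U = up ×1.11, D = down ×0.74); each path with k up-moves has probability p*^k·(1−p*)^(3−k).
DDD: Ā=11.8498, payoff=0.0000, prob=0.010108
UDD: Ā=17.7747, payoff=0.0000, prob=0.036641
DUD: Ā=15.1847, payoff=0.0000, prob=0.036641
UUD: Ā=22.7770, payoff=4.3470, prob=0.132825
DDU: Ā=13.2681, payoff=0.0000, prob=0.036641
UDU: Ā=19.9021, payoff=1.4721, prob=0.132825
DUU: Ā=17.3121, payoff=0.0000, prob=0.132825
UUU: Ā=25.9681, payoff=7.5381, prob=0.481492
Price = Σ prob·payoff / R^3 = 4.402459 / 1.092727 = 4.0289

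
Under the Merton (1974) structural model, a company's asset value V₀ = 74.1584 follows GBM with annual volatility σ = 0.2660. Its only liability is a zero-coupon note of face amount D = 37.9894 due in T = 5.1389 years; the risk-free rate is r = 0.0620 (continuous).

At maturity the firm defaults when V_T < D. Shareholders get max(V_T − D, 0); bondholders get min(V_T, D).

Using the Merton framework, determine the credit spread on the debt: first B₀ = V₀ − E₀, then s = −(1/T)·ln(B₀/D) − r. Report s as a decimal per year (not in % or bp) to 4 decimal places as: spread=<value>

spread=0.0040

Work the structural quantities from V₀ = 74.1584 against face 37.9894:
d₁ = [ln(V₀/D) + (r + σ²/2)T] / (σ√T)
   = [ln(74.1584/37.9894) + (0.0620 + 0.5·0.2660²)·5.1389] / (0.2660·√5.1389)
   = [0.668896 + 0.500416] / 0.602999 = 1.939160
d₂ = d₁ − σ√T = 1.939160 − 0.602999 = 1.336161
N(d₁) = 0.973759,  N(d₂) = 0.909252,  e^(−rT) = 0.727158
E₀ = V₀·N(d₁) − D·e^(−rT)·N(d₂)
   = 74.1584·0.973759 − 37.9894·0.727158·0.909252 = 47.094986
B₀ = V₀ − E₀ = 74.1584 − 47.094986 = 27.063414
spread = −(1/T)·ln(B₀/D) − r = −(1/5.1389)·ln(27.063414/37.9894) − 0.0620 = 0.00399163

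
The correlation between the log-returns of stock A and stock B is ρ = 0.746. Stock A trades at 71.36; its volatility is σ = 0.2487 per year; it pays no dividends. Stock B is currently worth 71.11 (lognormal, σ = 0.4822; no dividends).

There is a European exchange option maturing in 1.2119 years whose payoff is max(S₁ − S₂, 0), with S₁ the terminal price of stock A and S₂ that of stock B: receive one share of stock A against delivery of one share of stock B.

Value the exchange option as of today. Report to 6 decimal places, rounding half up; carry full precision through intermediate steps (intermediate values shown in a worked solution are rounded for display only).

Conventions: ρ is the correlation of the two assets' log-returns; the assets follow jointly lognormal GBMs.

exchange price = 10.693520

σ_eff = √(σ₁² + σ₂² − 2ρσ₁σ₂) = √(0.2487² + 0.4822² − 2·0.746·0.2487·0.4822) = 0.339769
d₁ = (ln(S₁/S₂) + (q₂ − q₁ + σ_eff²/2)T) / (σ_eff√T) = (ln(71.36/71.11) + (0.0 − 0.0 + 0.057722)·1.2119) / 0.374040 = 0.196403
d₂ = d₁ − σ_eff√T = 0.196403 − 0.374040 = -0.177637
N(d₁) = 0.577852,  N(d₂) = 0.429504
V = S₁·e^{−q₁T}·N(d₁) − S₂·e^{−q₂T}·N(d₂) = 41.235550 − 30.542030 = 10.693520
Key observation: the rate r is irrelevant here: denominating values in stock B turns the exchange into a ratio option on S₁/S₂, and discounting at r drops out.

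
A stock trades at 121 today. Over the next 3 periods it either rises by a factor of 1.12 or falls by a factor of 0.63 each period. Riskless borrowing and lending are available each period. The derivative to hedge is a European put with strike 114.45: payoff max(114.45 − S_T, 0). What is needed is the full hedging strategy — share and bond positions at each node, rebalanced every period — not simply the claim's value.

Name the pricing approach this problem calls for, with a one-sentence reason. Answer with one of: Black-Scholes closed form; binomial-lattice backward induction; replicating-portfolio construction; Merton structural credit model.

framework: replicating-portfolio construction

Key observation: a price alone would not answer the question — the per-node share/bond construction on the spot-121, 1.12/0.63 tree is required, and only the replicating-portfolio method yields it.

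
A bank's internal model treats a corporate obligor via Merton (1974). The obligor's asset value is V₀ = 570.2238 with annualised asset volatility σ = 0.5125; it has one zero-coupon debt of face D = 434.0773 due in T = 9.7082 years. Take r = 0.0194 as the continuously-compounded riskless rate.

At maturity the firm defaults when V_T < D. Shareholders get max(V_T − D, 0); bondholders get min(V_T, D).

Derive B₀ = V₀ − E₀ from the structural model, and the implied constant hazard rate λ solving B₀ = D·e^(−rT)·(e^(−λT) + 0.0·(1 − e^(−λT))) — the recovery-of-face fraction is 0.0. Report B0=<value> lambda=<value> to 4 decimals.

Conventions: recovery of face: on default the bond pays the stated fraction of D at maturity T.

B0=188.6811 lambda=0.0664

Apply the equity-as-call identities (strike 434.0773, horizon 9.7082 years):
d₁ = [ln(V₀/D) + (r + σ²/2)T] / (σ√T)
   = [ln(570.2238/434.0773) + (0.0194 + 0.5·0.5125²)·9.7082] / (0.5125·√9.7082)
   = [0.272806 + 1.463299] / 1.596847 = 1.087208
d₂ = d₁ − σ√T = 1.087208 − 1.596847 = -0.509638
N(d₁) = 0.861528,  N(d₂) = 0.305152,  e^(−rT) = 0.828334
E₀ = V₀·N(d₁) − D·e^(−rT)·N(d₂)
   = 570.2238·0.861528 − 434.0773·0.828334·0.305152 = 381.542680
B₀ = V₀ − E₀ = 570.2238 − 381.542680 = 188.681120
e^(−λT) = (B₀·e^(rT)/D − 0)/(1 − 0) = (188.6811·1.207243/434.0773 − 0)/1 = 0.52475423
λ = −ln(0.52475423)/9.7082 = 0.066421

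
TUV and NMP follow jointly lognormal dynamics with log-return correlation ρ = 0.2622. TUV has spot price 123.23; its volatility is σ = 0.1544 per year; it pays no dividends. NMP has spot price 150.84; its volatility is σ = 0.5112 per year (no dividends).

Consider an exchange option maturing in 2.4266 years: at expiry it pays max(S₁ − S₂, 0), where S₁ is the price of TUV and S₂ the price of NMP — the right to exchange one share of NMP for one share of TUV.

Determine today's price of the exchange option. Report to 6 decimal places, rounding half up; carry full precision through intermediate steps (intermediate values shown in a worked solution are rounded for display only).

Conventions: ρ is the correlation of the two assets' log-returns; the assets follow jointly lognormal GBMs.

σ_eff = √(σ₁² + σ₂² − 2ρσ₁σ₂) = √(0.1544² + 0.5112² − 2·0.2622·0.1544·0.5112) = 0.493735
d₁ = (ln(S₁/S₂) + (q₂ − q₁ + σ_eff²/2)T) / (σ_eff√T) = (ln(123.23/150.84) + (0.0 − 0.0 + 0.121887)·2.4266) / 0.769118 = 0.121703
d₂ = d₁ − σ_eff√T = 0.121703 − 0.769118 = -0.647415
N(d₁) = 0.548433,  N(d₂) = 0.258682
V = S₁·e^{−q₁T}·N(d₁) − S₂·e^{−q₂T}·N(d₂) = 67.583398 − 39.019555 = 28.563843
Key observation: no risk-free rate is needed — with the second asset as numeraire the exchange option is a call on the ratio S₁/S₂, and r cancels out of the value.

exchange price = 28.563843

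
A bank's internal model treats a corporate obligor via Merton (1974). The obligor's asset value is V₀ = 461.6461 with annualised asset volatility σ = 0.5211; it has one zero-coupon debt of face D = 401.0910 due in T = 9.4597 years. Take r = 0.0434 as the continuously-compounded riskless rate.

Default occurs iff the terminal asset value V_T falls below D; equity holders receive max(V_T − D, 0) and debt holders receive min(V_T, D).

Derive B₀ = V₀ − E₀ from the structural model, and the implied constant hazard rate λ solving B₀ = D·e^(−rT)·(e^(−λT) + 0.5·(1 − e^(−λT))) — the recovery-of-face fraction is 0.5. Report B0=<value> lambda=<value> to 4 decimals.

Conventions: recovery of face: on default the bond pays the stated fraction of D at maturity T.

With assets at 461.6461 and a single debt payment of 401.0910 at 9.4597 years:
d₁ = [ln(V₀/D) + (r + σ²/2)T] / (σ√T)
   = [ln(461.6461/401.0910) + (0.0434 + 0.5·0.5211²)·9.4597] / (0.5211·√9.4597)
   = [0.140610 + 1.694919] / 1.602728 = 1.145253
d₂ = d₁ − σ√T = 1.145253 − 1.602728 = -0.457474
N(d₁) = 0.873948,  N(d₂) = 0.323665,  e^(−rT) = 0.663285
E₀ = V₀·N(d₁) − D·e^(−rT)·N(d₂)
   = 461.6461·0.873948 − 401.0910·0.663285·0.323665 = 317.347586
B₀ = V₀ − E₀ = 461.6461 − 317.347586 = 144.298514
e^(−λT) = (B₀·e^(rT)/D − 0.5)/(1 − 0.5) = (144.2985·1.507648/401.0910 − 0.5)/0.5 = 0.08479811
λ = −ln(0.08479811)/9.4597 = 0.260841

B0=144.2985 lambda=0.2608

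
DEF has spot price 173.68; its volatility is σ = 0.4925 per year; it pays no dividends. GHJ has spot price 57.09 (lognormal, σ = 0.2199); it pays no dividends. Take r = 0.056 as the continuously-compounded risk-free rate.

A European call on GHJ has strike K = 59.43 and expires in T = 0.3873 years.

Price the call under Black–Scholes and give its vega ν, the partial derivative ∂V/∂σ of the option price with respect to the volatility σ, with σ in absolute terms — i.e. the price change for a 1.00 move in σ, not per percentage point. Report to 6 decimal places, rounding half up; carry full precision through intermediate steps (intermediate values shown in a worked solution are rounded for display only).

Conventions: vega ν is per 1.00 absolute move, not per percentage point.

price = 2.639609
ν = 14.142626

σ√T = 0.2199·√0.3873 = 0.136851
d₁ = (ln(S/K) + (r+σ²/2)T) / (σ√T) = (ln(57.09/59.43) + (0.056+0.2199²/2)·0.3873) / 0.136851 = (-0.040170 + 0.031053) / 0.136851 = -0.066621
d₂ = d₁ − σ√T = -0.066621 − 0.136851 = -0.203473
e^{−rT} = 0.978545
N(d₁) = 0.473442,  N(d₂) = 0.419383
Call price V = S·N(d₁) − K·e^{−rT}·N(d₂) = 27.028776 − 24.389167 = 2.639609
φ(d₁) = (1/√(2π))·e^{−d₁²/2} = 0.398058
ν = S·φ(d₁)·√T = 14.142626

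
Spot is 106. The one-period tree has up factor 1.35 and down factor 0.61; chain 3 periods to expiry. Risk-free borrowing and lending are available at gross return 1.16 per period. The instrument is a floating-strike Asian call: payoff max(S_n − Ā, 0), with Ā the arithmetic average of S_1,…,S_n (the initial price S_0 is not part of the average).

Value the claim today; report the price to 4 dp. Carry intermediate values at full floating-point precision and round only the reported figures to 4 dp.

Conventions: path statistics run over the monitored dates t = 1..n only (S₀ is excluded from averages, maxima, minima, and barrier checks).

With p* = (R−d)/(u−d) = 0.7432, sum probability × payoff across the paths and divide by R^3.
Enumerate all 2^3 = 8 price paths (U = up ×1.35, D = down ×0.61); each path with k up-moves has probability p*^k·(1−p*)^(3−k).
DDD: Ā=42.7209, payoff=0.0000, prob=0.016926
UDD: Ā=94.5462, payoff=0.0000, prob=0.048998
DUD: Ā=68.3995, payoff=0.0000, prob=0.048998
UUD: Ā=151.3759, payoff=0.0000, prob=0.141835
DDU: Ā=52.4500, payoff=0.7975, prob=0.048998
UDU: Ā=116.0780, payoff=1.7649, prob=0.141835
DUU: Ā=89.9313, payoff=27.9116, prob=0.141835
UUU: Ā=199.0283, payoff=61.7715, prob=0.410575
Price = Σ prob·payoff / R^3 = 29.610097 / 1.560896 = 18.9699

price = 18.9699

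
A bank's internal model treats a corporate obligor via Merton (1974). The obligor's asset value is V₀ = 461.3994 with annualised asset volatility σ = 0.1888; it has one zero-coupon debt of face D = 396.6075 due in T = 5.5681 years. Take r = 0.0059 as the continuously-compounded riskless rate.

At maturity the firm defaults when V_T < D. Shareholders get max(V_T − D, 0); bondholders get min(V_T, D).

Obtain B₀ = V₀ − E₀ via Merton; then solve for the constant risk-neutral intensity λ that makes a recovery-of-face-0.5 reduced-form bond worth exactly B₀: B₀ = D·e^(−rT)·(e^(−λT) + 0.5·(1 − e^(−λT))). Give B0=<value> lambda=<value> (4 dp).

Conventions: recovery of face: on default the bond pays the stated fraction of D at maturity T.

B0=341.9515 lambda=0.0442

Apply the equity-as-call identities (strike 396.6075, horizon 5.5681 years):
d₁ = [ln(V₀/D) + (r + σ²/2)T] / (σ√T)
   = [ln(461.3994/396.6075) + (0.0059 + 0.5·0.1888²)·5.5681] / (0.1888·√5.5681)
   = [0.151317 + 0.132090] / 0.445508 = 0.636144
d₂ = d₁ − σ√T = 0.636144 − 0.445508 = 0.190636
N(d₁) = 0.737659,  N(d₂) = 0.575595,  e^(−rT) = 0.967682
E₀ = V₀·N(d₁) − D·e^(−rT)·N(d₂)
   = 461.3994·0.737659 − 396.6075·0.967682·0.575595 = 119.447876
B₀ = V₀ − E₀ = 461.3994 − 119.447876 = 341.951524
e^(−λT) = (B₀·e^(rT)/D − 0.5)/(1 − 0.5) = (341.9515·1.033397/396.6075 − 0.5)/0.5 = 0.78197225
λ = −ln(0.78197225)/5.5681 = 0.044169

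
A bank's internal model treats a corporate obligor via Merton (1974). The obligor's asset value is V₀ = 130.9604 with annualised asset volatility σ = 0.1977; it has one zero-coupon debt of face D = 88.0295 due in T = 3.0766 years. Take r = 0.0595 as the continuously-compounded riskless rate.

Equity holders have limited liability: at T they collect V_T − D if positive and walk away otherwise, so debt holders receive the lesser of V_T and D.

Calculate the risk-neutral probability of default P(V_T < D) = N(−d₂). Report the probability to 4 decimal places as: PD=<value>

With assets at 130.9604 and a single debt payment of 88.0295 at 3.0766 years:
d₁ = [ln(V₀/D) + (r + σ²/2)T] / (σ√T)
   = [ln(130.9604/88.0295) + (0.0595 + 0.5·0.1977²)·3.0766] / (0.1977·√3.0766)
   = [0.397223 + 0.243183] / 0.346771 = 1.846771
d₂ = d₁ − σ√T = 1.846771 − 0.346771 = 1.500000
risk-neutral PD = N(−d₂) = N(-1.500000) = 0.066807

PD=0.0668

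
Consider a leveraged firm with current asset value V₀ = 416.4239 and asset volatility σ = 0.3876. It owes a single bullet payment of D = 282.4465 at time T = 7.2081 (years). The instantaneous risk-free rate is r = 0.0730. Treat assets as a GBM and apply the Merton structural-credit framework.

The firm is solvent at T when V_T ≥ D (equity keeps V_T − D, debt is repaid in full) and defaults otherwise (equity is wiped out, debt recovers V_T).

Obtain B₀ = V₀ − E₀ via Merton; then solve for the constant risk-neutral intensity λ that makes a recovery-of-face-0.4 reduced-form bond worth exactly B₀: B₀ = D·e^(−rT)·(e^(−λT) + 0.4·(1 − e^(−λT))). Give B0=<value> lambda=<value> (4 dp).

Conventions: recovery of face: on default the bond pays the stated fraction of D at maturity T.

B0=140.4918 lambda=0.0424

With assets at 416.4239 and a single debt payment of 282.4465 at 7.2081 years:
d₁ = [ln(V₀/D) + (r + σ²/2)T] / (σ√T)
   = [ln(416.4239/282.4465) + (0.0730 + 0.5·0.3876²)·7.2081] / (0.3876·√7.2081)
   = [0.388215 + 1.067641] / 1.040625 = 1.399021
d₂ = d₁ − σ√T = 1.399021 − 1.040625 = 0.358396
N(d₁) = 0.919097,  N(d₂) = 0.639977,  e^(−rT) = 0.590851
E₀ = V₀·N(d₁) − D·e^(−rT)·N(d₂)
   = 416.4239·0.919097 − 282.4465·0.590851·0.639977 = 275.932081
B₀ = V₀ − E₀ = 416.4239 − 275.932081 = 140.491819
e^(−λT) = (B₀·e^(rT)/D − 0.4)/(1 − 0.4) = (140.4918·1.692474/282.4465 − 0.4)/0.6 = 0.73642326
λ = −ln(0.73642326)/7.2081 = 0.042445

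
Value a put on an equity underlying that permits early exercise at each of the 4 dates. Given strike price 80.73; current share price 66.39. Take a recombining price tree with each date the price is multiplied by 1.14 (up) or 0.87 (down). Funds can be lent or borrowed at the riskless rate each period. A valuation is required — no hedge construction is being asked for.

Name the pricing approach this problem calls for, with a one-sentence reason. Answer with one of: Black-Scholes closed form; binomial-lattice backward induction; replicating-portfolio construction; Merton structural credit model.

framework: binomial-lattice backward induction

Key observation: the exercise right at every one of the 4 steps is what matters: each node needs max(80.73 − S, continuation), which only the stepwise tree valuation starting from spot 66.39 delivers.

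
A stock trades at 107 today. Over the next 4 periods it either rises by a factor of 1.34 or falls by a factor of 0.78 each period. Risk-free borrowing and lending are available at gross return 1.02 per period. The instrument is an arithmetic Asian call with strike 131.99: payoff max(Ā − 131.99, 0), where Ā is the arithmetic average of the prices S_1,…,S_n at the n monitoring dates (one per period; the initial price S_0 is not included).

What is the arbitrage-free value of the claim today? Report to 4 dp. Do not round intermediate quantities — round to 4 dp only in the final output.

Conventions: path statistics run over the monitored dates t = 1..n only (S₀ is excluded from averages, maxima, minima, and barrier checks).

price = 9.6258

Set p* = 0.4286 (from d < R < u); the path-dependent value is the discounted p*-expectation over all price paths.
Enumerate all 2^4 = 16 price paths (U = up ×1.34, D = down ×0.78); each path with k up-moves has probability p*^k·(1−p*)^(4−k).
DDDD: Ā=59.7355, payoff=0.0000, prob=0.106622
UDDD: Ā=102.6225, payoff=0.0000, prob=0.079967
DUDD: Ā=87.6425, payoff=0.0000, prob=0.079967
UUDD: Ā=150.5653, payoff=18.5753, prob=0.059975
DDUD: Ā=75.9581, payoff=0.0000, prob=0.079967
UDUD: Ā=130.4921, payoff=0.0000, prob=0.059975
DUUD: Ā=115.5121, payoff=0.0000, prob=0.059975
UUUD: Ā=198.4439, payoff=66.4539, prob=0.044981
DDDU: Ā=66.8443, payoff=0.0000, prob=0.079967
UDDU: Ā=114.8350, payoff=0.0000, prob=0.059975
DUDU: Ā=99.8550, payoff=0.0000, prob=0.059975
UUDU: Ā=171.5459, payoff=39.5559, prob=0.044981
DDUU: Ā=88.1706, payoff=0.0000, prob=0.059975
UDUU: Ā=151.4727, payoff=19.4827, prob=0.044981
DUUU: Ā=136.4927, payoff=4.5027, prob=0.044981
UUUU: Ā=234.4874, payoff=102.4974, prob=0.033736
Price = Σ prob·payoff / R^4 = 10.419246 / 1.082432 = 9.6258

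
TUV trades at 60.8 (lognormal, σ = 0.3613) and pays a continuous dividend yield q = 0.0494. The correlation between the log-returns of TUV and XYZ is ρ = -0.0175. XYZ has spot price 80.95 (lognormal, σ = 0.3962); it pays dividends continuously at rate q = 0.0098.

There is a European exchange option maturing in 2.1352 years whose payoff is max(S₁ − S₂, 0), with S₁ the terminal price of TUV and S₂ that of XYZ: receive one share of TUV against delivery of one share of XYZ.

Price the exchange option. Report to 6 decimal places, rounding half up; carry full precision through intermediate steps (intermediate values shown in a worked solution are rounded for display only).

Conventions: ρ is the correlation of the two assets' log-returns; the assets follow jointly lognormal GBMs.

σ_eff = √(σ₁² + σ₂² − 2ρσ₁σ₂) = √(0.3613² + 0.3962² − 2·-0.0175·0.3613·0.3962) = 0.540853
d₁ = (ln(S₁/S₂) + (q₂ − q₁ + σ_eff²/2)T) / (σ_eff√T) = (ln(60.8/80.95) + (0.0098 − 0.0494 + 0.146261)·2.1352) / 0.790312 = -0.074020
d₂ = d₁ − σ_eff√T = -0.074020 − 0.790312 = -0.864332
N(d₁) = 0.470497,  N(d₂) = 0.193703
V = S₁·e^{−q₁T}·N(d₁) − S₂·e^{−q₂T}·N(d₂) = 25.742559 − 15.355530 = 10.387029
Key observation: pricing in XYZ-units makes this a unit-strike call on the ratio S₁/S₂ — the risk-free rate cancels and cannot affect the value.

exchange price = 10.387029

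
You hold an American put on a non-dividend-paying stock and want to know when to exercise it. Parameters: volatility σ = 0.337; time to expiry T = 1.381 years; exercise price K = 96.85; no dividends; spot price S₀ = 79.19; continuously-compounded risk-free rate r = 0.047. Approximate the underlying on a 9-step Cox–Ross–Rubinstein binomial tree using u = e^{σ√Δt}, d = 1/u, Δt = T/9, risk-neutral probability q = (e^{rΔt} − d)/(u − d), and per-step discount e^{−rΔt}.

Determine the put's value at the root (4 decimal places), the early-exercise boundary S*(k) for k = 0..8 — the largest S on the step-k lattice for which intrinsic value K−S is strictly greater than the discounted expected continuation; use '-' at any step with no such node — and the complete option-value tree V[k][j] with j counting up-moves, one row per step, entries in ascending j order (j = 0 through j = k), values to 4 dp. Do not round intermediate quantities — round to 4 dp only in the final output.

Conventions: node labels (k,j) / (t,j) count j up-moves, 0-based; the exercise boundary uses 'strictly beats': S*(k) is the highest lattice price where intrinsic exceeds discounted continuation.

Δt=0.15344  u=1.14112  d=0.87633  q=0.49438  discount=0.99281
step 9 (expiry): payoffs max(K−S,0) = 72.7126 65.4194 55.9225 43.5561 27.4532 6.4848 0.0000 0.0000 0.0000 0.0000
step 8: (k=8,j=0): S=27.5437, K−S=69.3063, hold=68.6104 ⇒ V=69.3063 exercise | (k=8,j=1): S=35.8661, K−S=60.9839, hold=60.2879 ⇒ V=60.9839 exercise | (k=8,j=2): S=46.7032, K−S=50.1468, hold=49.4509 ⇒ V=50.1468 exercise | (k=8,j=3): S=60.8147, K−S=36.0353, hold=35.3394 ⇒ V=36.0353 exercise | (k=8,j=4): S=79.1900, K−S=17.6600, hold=16.9640 ⇒ V=17.6600 exercise | (k=8,j=5): S=103.1175, K−S=0.0000, hold=3.2553 ⇒ V=3.2553 continue | (k=8,j=6): S=134.2748, K−S=0.0000, hold=0.0000 ⇒ V=0.0000 continue | (k=8,j=7): S=174.8463, K−S=0.0000, hold=0.0000 ⇒ V=0.0000 continue | (k=8,j=8): S=227.6767, K−S=0.0000, hold=0.0000 ⇒ V=0.0000 continue  boundary S*=79.1900
step 7: (k=7,j=0): S=31.4306, K−S=65.4194, hold=64.7234 ⇒ V=65.4194 exercise | (k=7,j=1): S=40.9275, K−S=55.9225, hold=55.2265 ⇒ V=55.9225 exercise | (k=7,j=2): S=53.2939, K−S=43.5561, hold=42.8602 ⇒ V=43.5561 exercise | (k=7,j=3): S=69.3968, K−S=27.4532, hold=26.7573 ⇒ V=27.4532 exercise | (k=7,j=4): S=90.3652, K−S=6.4848, hold=10.4628 ⇒ V=10.4628 continue | (k=7,j=5): S=117.6694, K−S=0.0000, hold=1.6341 ⇒ V=1.6341 continue | (k=7,j=6): S=153.2236, K−S=0.0000, hold=0.0000 ⇒ V=0.0000 continue | (k=7,j=7): S=199.5205, K−S=0.0000, hold=0.0000 ⇒ V=0.0000 continue  boundary S*=69.3968
step 6: (k=6,j=0): S=35.8661, K−S=60.9839, hold=60.2879 ⇒ V=60.9839 exercise | (k=6,j=1): S=46.7032, K−S=50.1468, hold=49.4509 ⇒ V=50.1468 exercise | (k=6,j=2): S=60.8147, K−S=36.0353, hold=35.3394 ⇒ V=36.0353 exercise | (k=6,j=3): S=79.1900, K−S=17.6600, hold=18.9166 ⇒ V=18.9166 continue | (k=6,j=4): S=103.1175, K−S=0.0000, hold=6.0543 ⇒ V=6.0543 continue | (k=6,j=5): S=134.2748, K−S=0.0000, hold=0.8203 ⇒ V=0.8203 continue | (k=6,j=6): S=174.8463, K−S=0.0000, hold=0.0000 ⇒ V=0.0000 continue  boundary S*=60.8147
step 5: (k=5,j=0): S=40.9275, K−S=55.9225, hold=55.2265 ⇒ V=55.9225 exercise | (k=5,j=1): S=53.2939, K−S=43.5561, hold=42.8602 ⇒ V=43.5561 exercise | (k=5,j=2): S=69.3968, K−S=27.4532, hold=27.3740 ⇒ V=27.4532 exercise | (k=5,j=3): S=90.3652, K−S=6.4848, hold=12.4675 ⇒ V=12.4675 continue | (k=5,j=4): S=117.6694, K−S=0.0000, hold=3.4418 ⇒ V=3.4418 continue | (k=5,j=5): S=153.2236, K−S=0.0000, hold=0.4118 ⇒ V=0.4118 continue  boundary S*=69.3968
step 4: (k=4,j=0): S=46.7032, K−S=50.1468, hold=49.4509 ⇒ V=50.1468 exercise | (k=4,j=1): S=60.8147, K−S=36.0353, hold=35.3394 ⇒ V=36.0353 exercise | (k=4,j=2): S=79.1900, K−S=17.6600, hold=19.9005 ⇒ V=19.9005 continue | (k=4,j=3): S=103.1175, K−S=0.0000, hold=7.9478 ⇒ V=7.9478 continue | (k=4,j=4): S=134.2748, K−S=0.0000, hold=1.9298 ⇒ V=1.9298 continue  boundary S*=60.8147
step 3: (k=3,j=0): S=53.2939, K−S=43.5561, hold=42.8602 ⇒ V=43.5561 exercise | (k=3,j=1): S=69.3968, K−S=27.4532, hold=27.8570 ⇒ V=27.8570 continue | (k=3,j=2): S=90.3652, K−S=6.4848, hold=13.8908 ⇒ V=13.8908 continue | (k=3,j=3): S=117.6694, K−S=0.0000, hold=4.9369 ⇒ V=4.9369 continue  boundary S*=53.2939
step 2: (k=2,j=0): S=60.8147, K−S=36.0353, hold=35.5376 ⇒ V=36.0353 exercise | (k=2,j=1): S=79.1900, K−S=17.6600, hold=20.8018 ⇒ V=20.8018 continue | (k=2,j=2): S=103.1175, K−S=0.0000, hold=9.3962 ⇒ V=9.3962 continue  boundary S*=60.8147
step 1: (k=1,j=0): S=69.3968, K−S=27.4532, hold=28.2993 ⇒ V=28.2993 continue | (k=1,j=1): S=90.3652, K−S=6.4848, hold=15.0541 ⇒ V=15.0541 continue  boundary S*=-
step 0: (k=0,j=0): S=79.1900, K−S=17.6600, hold=21.5949 ⇒ V=21.5949 continue  boundary S*=-

price = 21.5949
boundary = - - 60.8147 53.2939 60.8147 69.3968 60.8147 69.3968 79.1900
tree:
21.5949
28.2993 15.0541
36.0353 20.8018 9.3962
43.5561 27.8570 13.8908 4.9369
50.1468 36.0353 19.9005 7.9478 1.9298
55.9225 43.5561 27.4532 12.4675 3.4418 0.4118
60.9839 50.1468 36.0353 18.9166 6.0543 0.8203 0.0000
65.4194 55.9225 43.5561 27.4532 10.4628 1.6341 0.0000 0.0000
69.3063 60.9839 50.1468 36.0353 17.6600 3.2553 0.0000 0.0000 0.0000
72.7126 65.4194 55.9225 43.5561 27.4532 6.4848 0.0000 0.0000 0.0000 0.0000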